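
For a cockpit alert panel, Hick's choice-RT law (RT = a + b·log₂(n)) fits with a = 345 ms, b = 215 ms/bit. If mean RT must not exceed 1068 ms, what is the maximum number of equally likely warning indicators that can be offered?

10

Set 345 + 215·log₂ n ≤ 1068 → log₂ n ≤ (1068 − 345)/215 = 3.3628.
So n ≤ 2^3.3628 = 10.287; the largest integer n is 10.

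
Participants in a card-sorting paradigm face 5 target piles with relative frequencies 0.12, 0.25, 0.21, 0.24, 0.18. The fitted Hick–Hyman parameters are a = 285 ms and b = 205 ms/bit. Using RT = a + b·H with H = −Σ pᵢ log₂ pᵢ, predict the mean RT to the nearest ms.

Entropy contributions −pᵢ log₂ pᵢ: 0.3671, 0.5000, 0.4728, 0.4941, 0.4453; sum H = 2.2793 bits.
RT = a + bH = 285 + 205·2.2793 = 752.26 ms.

752 ms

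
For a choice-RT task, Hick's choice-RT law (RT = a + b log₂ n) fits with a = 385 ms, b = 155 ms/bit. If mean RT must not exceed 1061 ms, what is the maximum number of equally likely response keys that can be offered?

Information budget: (1061 − 385)/155 = 4.3613 bits, so n ≤ 2^4.3613 = 20.553 → at most 20.

20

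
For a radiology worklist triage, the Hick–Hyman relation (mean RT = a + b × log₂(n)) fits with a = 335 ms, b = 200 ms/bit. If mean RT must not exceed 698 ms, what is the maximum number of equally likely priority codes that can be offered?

200·log₂ n ≤ 698 − 335 = 363, giving log₂ n ≤ 1.8150 and n ≤ 3.519. The largest whole number is 3.

3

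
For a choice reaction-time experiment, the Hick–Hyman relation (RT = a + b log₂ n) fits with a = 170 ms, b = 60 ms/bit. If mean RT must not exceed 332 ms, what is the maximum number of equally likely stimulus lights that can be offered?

Set 170 + 60·log₂ n ≤ 332 → log₂ n ≤ (332 − 170)/60 = 2.7000.
So n ≤ 2^2.7000 = 6.498; the largest integer n is 6.

6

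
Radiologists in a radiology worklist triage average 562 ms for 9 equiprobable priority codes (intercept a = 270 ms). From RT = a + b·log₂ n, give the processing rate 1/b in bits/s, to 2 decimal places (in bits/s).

10.86 bits/s

b = (562 − 270)/log₂ 9 = 292/3.1699 = 92.116 ms per bit = 0.09212 s/bit; the reciprocal is 10.856 bits/s.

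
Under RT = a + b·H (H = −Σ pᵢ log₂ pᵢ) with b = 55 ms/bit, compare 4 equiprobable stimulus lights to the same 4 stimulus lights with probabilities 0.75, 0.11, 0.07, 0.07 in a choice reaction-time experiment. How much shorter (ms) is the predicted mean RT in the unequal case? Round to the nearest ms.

Equiprobable entropy H₀ = log₂ 4 = 2.0000 bits.
Skewed entropy H = −Σ pᵢ log₂ pᵢ = 1.1987 bits.
ΔRT = b·(H₀ − H) = 55 × 0.8013 = 44.07 ms.

44 ms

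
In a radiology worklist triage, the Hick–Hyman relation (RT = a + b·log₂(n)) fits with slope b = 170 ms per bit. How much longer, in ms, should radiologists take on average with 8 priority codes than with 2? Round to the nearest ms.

340 ms

Only the slope matters, since a is common to both: ΔRT = b·log₂(n₂/n₁).
log₂(8) − log₂(2) = log₂(8/2) = log₂(4) = 2.
ΔRT = 170 × 2.0000 = 340.000 ms.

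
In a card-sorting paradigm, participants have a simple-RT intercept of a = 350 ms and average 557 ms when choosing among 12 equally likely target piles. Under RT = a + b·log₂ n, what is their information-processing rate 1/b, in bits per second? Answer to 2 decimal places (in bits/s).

17.32 bits/s

b = (557 − 350)/log₂ 12 = 207/3.5850 = 57.741 ms per bit = 0.05774 s/bit; the reciprocal is 17.319 bits/s.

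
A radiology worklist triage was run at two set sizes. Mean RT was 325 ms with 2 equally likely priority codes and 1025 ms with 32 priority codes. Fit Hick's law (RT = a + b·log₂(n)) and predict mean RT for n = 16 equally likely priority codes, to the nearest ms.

850 ms

Solve the two-equation system in a and b:
  b = (1025 − 325) / (log₂ 32 − log₂ 2) = 700 / (5 − 1) = 175 ms/bit
  a = 325 − 175 × 1 = 150 ms
Then RT(16) = 150 + 175 × log₂ 16 = 150 + 175 × 4 ≈ 850.000 ms.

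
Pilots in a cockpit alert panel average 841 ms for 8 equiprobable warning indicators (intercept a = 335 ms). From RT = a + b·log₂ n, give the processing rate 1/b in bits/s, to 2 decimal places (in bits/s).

5.93 bits/s

b = (841 − 335)/log₂ 8 = 506/3 = 168.667 ms per bit = 0.16867 s/bit; the reciprocal is 5.929 bits/s.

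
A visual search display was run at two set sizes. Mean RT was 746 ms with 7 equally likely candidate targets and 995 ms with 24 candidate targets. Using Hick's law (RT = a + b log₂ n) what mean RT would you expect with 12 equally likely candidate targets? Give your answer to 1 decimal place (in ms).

With log₂ n on the abscissa the relation is linear; from the two conditions:
  b = (995 − 746) / (log₂ 24 − log₂ 7) = 249 / (4.5850 − 2.8074) = 140.076 ms/bit
  a = 746 − 140.076 × 2.8074 = 352.757 ms
Then RT(12) = 352.757 + 140.076 × log₂ 12 = 352.757 + 140.076 × 3.5850 ≈ 854.924 ms.

854.9 ms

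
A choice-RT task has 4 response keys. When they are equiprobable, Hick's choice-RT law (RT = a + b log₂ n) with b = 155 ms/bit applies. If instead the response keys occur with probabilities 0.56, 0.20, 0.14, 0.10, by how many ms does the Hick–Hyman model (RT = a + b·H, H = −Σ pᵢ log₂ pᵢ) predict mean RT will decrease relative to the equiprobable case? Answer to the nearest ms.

Equiprobable entropy H₀ = log₂ 4 = 2.0000 bits.
Skewed entropy H = −Σ pᵢ log₂ pᵢ = 1.6621 bits.
ΔRT = b·(H₀ − H) = 155 × 0.3379 = 52.37 ms.

52 ms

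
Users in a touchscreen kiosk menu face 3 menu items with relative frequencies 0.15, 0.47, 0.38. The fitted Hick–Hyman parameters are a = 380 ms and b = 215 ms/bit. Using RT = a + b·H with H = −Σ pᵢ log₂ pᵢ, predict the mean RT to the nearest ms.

692 ms

Entropy contributions −pᵢ log₂ pᵢ: 0.4105, 0.5120, 0.5305; sum H = 1.4530 bits.
RT = a + bH = 380 + 215·1.4530 = 692.38 ms.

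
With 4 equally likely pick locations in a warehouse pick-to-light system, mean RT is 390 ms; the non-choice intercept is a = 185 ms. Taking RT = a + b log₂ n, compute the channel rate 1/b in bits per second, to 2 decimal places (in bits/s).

9.76 bits/s

b = (390 − 185)/log₂ 4 = 205/2 = 102.500 ms per bit = 0.10250 s/bit; the reciprocal is 9.756 bits/s.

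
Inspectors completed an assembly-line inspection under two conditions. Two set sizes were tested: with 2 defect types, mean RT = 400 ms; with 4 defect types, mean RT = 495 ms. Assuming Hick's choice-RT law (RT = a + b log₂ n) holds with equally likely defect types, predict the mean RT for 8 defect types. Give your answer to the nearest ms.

590 ms

Solve the two-equation system in a and b:
  b = (495 − 400) / (log₂ 4 − log₂ 2) = 95 / (2 − 1) = 95 ms/bit
  a = 400 − 95 × 1 = 305 ms
Then RT(8) = 305 + 95 × log₂ 8 = 305 + 95 × 3 ≈ 590.000 ms.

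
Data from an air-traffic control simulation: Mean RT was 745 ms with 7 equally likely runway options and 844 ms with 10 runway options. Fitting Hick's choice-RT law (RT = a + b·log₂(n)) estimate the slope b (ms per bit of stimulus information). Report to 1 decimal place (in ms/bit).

Slope: b = (844 − 745) / (log₂ 10 − log₂ 7) = 99/0.5146 = 192.392 ms/bit.

192.4 ms/bit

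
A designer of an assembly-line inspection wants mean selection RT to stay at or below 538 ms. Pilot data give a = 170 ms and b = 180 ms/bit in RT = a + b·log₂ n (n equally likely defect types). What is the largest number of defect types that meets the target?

Information budget: (538 − 170)/180 = 2.0444 bits, so n ≤ 2^2.0444 = 4.125 → at most 4.

4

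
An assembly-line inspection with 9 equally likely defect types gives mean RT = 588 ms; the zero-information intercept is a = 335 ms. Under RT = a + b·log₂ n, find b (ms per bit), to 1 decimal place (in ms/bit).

79.8 ms/bit

9 alternatives carry log₂ 9 = 3.1699 bits; the choice cost is 588 − 335 = 253 ms, so b = 253/3.1699 = 79.813 ms/bit.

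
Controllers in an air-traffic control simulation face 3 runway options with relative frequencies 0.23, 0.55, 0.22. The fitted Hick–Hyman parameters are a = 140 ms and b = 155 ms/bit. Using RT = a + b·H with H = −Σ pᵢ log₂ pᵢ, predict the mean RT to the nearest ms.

364 ms

H = 0.23·log₂(1/0.23) + 0.55·log₂(1/0.55) + 0.22·log₂(1/0.22) = 1.4426 bits.
RT = 140 + 155 × 1.4426 = 363.61 ms.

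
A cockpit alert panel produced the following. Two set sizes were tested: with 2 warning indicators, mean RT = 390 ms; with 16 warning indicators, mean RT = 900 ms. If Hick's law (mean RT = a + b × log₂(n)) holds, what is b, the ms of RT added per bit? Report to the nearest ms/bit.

The slope on a log₂ axis is (900 − 390) / (4 − 1) = 170 ms/bit.

170 ms/bit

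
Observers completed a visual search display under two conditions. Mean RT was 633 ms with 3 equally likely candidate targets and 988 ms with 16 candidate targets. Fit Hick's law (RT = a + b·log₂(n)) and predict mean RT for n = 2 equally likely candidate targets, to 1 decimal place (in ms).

547.0 ms

Solve the two-equation system in a and b:
  b = (988 − 633) / (log₂ 16 − log₂ 3) = 355 / (4 − 1.5850) = 146.996 ms/bit
  a = 633 − 146.996 × 1.5850 = 400.017 ms
Then RT(2) = 400.017 + 146.996 × log₂ 2 = 400.017 + 146.996 × 1 ≈ 547.013 ms.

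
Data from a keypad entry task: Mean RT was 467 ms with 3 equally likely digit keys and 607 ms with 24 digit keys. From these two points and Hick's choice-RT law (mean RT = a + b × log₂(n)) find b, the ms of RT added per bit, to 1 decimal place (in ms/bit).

The slope on a log₂ axis is (607 − 467) / (4.5850 − 1.5850) = 46.667 ms/bit.

46.7 ms/bit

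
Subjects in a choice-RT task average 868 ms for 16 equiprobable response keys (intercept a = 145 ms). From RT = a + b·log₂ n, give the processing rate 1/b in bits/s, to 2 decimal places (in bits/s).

5.53 bits/s

b = (868 − 145)/log₂ 16 = 723/4 = 180.750 ms per bit = 0.18075 s/bit; the reciprocal is 5.533 bits/s.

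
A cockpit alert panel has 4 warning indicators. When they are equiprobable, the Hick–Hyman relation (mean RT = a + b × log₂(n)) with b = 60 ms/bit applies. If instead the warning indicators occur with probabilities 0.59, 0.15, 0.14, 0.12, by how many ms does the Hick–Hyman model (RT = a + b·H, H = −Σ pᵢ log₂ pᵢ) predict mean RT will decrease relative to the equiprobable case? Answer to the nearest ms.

23 ms

Equiprobable entropy H₀ = log₂ 4 = 2.0000 bits.
Skewed entropy H = −Σ pᵢ log₂ pᵢ = 1.6238 bits.
ΔRT = b·(H₀ − H) = 60 × 0.3762 = 22.57 ms.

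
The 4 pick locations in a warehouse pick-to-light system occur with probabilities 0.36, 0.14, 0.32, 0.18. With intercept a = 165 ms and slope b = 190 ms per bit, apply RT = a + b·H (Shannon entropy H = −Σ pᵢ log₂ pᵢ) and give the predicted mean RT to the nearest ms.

526 ms

Entropy contributions −pᵢ log₂ pᵢ: 0.5306, 0.3971, 0.5260, 0.4453; sum H = 1.8991 bits.
RT = a + bH = 165 + 190·1.8991 = 525.82 ms.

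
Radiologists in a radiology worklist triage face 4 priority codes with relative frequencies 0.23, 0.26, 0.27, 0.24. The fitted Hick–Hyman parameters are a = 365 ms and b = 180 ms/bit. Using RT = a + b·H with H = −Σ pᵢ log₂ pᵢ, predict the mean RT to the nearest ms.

H = 0.23·log₂(1/0.23) + 0.26·log₂(1/0.26) + 0.27·log₂(1/0.27) + 0.24·log₂(1/0.24) = 1.9971 bits.
RT = 365 + 180 × 1.9971 = 724.48 ms.

724 ms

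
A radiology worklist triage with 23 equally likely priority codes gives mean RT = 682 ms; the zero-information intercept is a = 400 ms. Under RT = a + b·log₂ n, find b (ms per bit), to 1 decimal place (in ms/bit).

62.3 ms/bit

log₂(23) = 4.5236 bits.
b = (RT − a)/log₂ n = (682 − 400) / 4.5236 = 62.340 ms/bit.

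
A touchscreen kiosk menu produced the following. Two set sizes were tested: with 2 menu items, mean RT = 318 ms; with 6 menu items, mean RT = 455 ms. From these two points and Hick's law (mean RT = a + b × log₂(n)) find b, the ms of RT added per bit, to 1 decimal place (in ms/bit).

86.4 ms/bit

b = (RT₂ − RT₁)/(log₂ n₂ − log₂ n₁) = (455 − 318)/(2.5850 − 1) = 86.437 ms/bit.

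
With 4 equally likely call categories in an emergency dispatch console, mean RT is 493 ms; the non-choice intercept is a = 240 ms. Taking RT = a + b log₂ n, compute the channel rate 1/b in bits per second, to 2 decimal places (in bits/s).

7.91 bits/s

b = (493 − 240)/log₂ 4 = 253/2 = 126.500 ms per bit = 0.12650 s/bit; the reciprocal is 7.905 bits/s.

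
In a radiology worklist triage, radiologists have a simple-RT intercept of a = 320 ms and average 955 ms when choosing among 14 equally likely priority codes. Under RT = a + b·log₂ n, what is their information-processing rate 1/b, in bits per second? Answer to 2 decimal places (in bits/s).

6.00 bits/s

Choice component = 955 − 320 = 635 ms over log₂(14) = 3.8074 bits.
b = 635 / 3.8074 = 166.782 ms/bit, so 1/b = 5.996 bits/s.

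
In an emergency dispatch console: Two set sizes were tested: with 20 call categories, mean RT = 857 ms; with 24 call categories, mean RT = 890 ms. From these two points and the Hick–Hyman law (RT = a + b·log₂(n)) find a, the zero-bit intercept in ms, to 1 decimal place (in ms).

b = (RT₂ − RT₁)/(log₂ n₂ − log₂ n₁) = (890 − 857)/(4.5850 − 4.3219) = 125.459 ms/bit.
Intercept: a = 857 − 125.459·log₂(20) = 314.776 ms.

314.8 ms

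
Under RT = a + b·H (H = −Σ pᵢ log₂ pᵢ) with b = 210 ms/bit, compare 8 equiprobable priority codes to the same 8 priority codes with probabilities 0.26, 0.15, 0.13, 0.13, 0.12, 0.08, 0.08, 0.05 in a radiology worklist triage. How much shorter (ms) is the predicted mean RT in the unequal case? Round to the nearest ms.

The RT saving is b·ΔH. Equiprobable H₀ = log₂(8) = 3.0000 bits; with the given probabilities H = 2.8473 bits.
b·(H₀ − H) = 210 × (3.0000 − 2.8473) = 32.07 ms.

32 ms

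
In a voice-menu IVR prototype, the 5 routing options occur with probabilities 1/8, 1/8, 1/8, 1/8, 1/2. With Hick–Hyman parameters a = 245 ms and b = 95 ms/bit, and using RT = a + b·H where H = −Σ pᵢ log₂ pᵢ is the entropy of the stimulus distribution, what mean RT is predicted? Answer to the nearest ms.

435 ms

H = −Σ pᵢ log₂ pᵢ = 0.125·3 + 0.125·3 + 0.125·3 + 0.125·3 + 0.5·1 = 2.000 bits.
RT = 245 + 95 × 2.000 = 435.00 ms.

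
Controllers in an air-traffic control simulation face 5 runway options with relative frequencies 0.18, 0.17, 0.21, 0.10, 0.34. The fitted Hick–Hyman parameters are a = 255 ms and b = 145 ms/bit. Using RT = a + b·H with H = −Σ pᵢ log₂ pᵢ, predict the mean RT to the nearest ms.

H = 0.18·log₂(1/0.18) + 0.17·log₂(1/0.17) + 0.21·log₂(1/0.21) + 0.10·log₂(1/0.10) + 0.34·log₂(1/0.34) = 2.2141 bits.
RT = 255 + 145 × 2.2141 = 576.04 ms.

576 ms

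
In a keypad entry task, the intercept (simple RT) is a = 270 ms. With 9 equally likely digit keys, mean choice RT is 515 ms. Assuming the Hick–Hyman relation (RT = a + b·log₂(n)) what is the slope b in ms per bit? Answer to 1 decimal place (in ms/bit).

9 alternatives carry log₂ 9 = 3.1699 bits; the choice cost is 515 − 270 = 245 ms, so b = 245/3.1699 = 77.289 ms/bit.

77.3 ms/bit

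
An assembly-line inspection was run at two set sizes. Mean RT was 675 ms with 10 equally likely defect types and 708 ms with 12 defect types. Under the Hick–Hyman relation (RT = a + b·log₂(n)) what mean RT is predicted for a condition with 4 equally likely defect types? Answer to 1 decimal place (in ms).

509.2 ms

Solve the two-equation system in a and b:
  b = (708 − 675) / (log₂ 12 − log₂ 10) = 33 / (3.5850 − 3.3219) = 125.459 ms/bit
  a = 675 − 125.459 × 3.3219 = 258.235 ms
Then RT(4) = 258.235 + 125.459 × log₂ 4 = 258.235 + 125.459 × 2 ≈ 509.152 ms.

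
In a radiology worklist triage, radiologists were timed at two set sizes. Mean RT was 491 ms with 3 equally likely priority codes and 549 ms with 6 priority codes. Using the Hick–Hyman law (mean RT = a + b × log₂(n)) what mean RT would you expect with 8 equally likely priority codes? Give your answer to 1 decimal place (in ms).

With log₂ n on the abscissa the relation is linear; from the two conditions:
  b = (549 − 491) / (log₂ 6 − log₂ 3) = 58 / (2.5850 − 1.5850) = 58.000 ms/bit
  a = 491 − 58.000 × 1.5850 = 399.072 ms
Then RT(8) = 399.072 + 58.000 × log₂ 8 = 399.072 + 58.000 × 3 ≈ 573.072 ms.

573.1 ms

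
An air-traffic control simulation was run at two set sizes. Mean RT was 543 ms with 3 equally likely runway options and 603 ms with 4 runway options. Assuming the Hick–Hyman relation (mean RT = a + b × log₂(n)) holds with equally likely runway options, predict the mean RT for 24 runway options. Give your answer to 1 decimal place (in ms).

976.7 ms

Fit slope and intercept:
  b = (603 − 543) / (log₂ 4 − log₂ 3) = 60 / (2 − 1.5850) = 144.565 ms/bit
  a = 543 − 144.565 × 1.5850 = 313.869 ms
Then RT(24) = 313.869 + 144.565 × log₂ 24 = 313.869 + 144.565 × 4.5850 ≈ 976.696 ms.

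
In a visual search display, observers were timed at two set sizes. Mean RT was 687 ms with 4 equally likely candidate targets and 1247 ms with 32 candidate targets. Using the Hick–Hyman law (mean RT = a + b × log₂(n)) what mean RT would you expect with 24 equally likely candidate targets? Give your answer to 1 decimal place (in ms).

1169.5 ms

RT is linear in log₂ n, so two points fix the line:
  b = (1247 − 687) / (log₂ 32 − log₂ 4) = 560 / (5 − 2) = 186.667 ms/bit
  a = 687 − 186.667 × 2 = 313.667 ms
Then RT(24) = 313.667 + 186.667 × log₂ 24 = 313.667 + 186.667 × 4.5850 ≈ 1169.526 ms.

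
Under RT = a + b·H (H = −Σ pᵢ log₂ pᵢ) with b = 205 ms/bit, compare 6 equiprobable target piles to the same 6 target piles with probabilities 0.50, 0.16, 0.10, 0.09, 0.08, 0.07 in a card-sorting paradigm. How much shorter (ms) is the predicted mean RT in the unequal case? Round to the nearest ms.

94 ms

Equiprobable entropy H₀ = log₂ 6 = 2.5850 bits.
Skewed entropy H = −Σ pᵢ log₂ pᵢ = 2.1279 bits.
ΔRT = b·(H₀ − H) = 205 × 0.4570 = 93.69 ms.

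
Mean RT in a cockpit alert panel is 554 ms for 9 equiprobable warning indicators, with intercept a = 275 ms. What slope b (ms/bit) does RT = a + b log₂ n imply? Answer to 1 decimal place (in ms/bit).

log₂(9) = 3.1699 bits.
b = (RT − a)/log₂ n = (554 − 275) / 3.1699 = 88.015 ms/bit.

88.0 ms/bit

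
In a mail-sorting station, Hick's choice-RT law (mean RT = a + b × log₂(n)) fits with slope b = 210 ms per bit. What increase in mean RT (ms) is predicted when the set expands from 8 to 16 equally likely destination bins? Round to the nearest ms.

210 ms

Only the slope matters, since a is common to both: ΔRT = b·log₂(n₂/n₁).
log₂(16) − log₂(8) = log₂(16/8) = log₂(2) = 1.
ΔRT = 210 × 1.0000 = 210.000 ms.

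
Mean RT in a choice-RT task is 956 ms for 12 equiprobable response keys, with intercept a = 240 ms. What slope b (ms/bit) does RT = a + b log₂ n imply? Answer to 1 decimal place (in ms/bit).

199.7 ms/bit

log₂(12) = 3.5850 bits.
b = (RT − a)/log₂ n = (956 − 240) / 3.5850 = 199.723 ms/bit.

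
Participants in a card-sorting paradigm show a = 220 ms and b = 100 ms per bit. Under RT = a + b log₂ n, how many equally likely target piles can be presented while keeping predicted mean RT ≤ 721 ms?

Information budget: (721 − 220)/100 = 5.0100 bits, so n ≤ 2^5.0100 = 32.223 → at most 32.

32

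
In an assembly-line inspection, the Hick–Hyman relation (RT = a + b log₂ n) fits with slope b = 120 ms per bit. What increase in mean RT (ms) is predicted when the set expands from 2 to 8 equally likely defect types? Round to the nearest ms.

240 ms

The intercept a cancels: ΔRT = b·(log₂ n₂ − log₂ n₁) = b·log₂(n₂/n₁).
log₂(8) − log₂(2) = log₂(8/2) = log₂(4) = 2.
ΔRT = 120 × 2.0000 = 240.000 ms.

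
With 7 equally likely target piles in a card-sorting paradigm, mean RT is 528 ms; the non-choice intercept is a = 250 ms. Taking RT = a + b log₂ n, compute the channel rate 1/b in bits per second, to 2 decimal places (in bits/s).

10.10 bits/s

Choice component = 528 − 250 = 278 ms over log₂(7) = 2.8074 bits.
b = 278 / 2.8074 = 99.026 ms/bit, so 1/b = 10.098 bits/s.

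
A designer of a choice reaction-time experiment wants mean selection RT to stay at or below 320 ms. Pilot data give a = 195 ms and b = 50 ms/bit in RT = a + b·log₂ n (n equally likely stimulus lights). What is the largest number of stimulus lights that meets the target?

5

Set 195 + 50·log₂ n ≤ 320 → log₂ n ≤ (320 − 195)/50 = 2.5000.
So n ≤ 2^2.5000 = 5.657; the largest integer n is 5.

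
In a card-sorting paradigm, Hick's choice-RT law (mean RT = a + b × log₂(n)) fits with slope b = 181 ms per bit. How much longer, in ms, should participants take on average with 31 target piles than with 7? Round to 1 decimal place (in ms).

388.6 ms

Only the slope matters, since a is common to both: ΔRT = b·log₂(n₂/n₁).
log₂(31) − log₂(7) = 4.9542 − 2.8074 = 2.1468.
ΔRT = 181 × 2.1468 = 388.578 ms.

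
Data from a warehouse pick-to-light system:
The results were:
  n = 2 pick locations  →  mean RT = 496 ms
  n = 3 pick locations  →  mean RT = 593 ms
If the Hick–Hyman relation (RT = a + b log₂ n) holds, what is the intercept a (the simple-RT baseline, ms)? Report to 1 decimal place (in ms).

330.2 ms

b = (RT₂ − RT₁)/(log₂ n₂ − log₂ n₁) = (593 − 496)/(1.5850 − 1) = 165.823 ms/bit.
Intercept: a = 496 − 165.823·log₂(2) = 330.177 ms.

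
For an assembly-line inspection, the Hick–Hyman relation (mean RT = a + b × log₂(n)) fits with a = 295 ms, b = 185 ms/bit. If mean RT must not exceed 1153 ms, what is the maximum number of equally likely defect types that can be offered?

24

Set 295 + 185·log₂ n ≤ 1153 → log₂ n ≤ (1153 − 295)/185 = 4.6378.
So n ≤ 2^4.6378 = 24.896; the largest integer n is 24.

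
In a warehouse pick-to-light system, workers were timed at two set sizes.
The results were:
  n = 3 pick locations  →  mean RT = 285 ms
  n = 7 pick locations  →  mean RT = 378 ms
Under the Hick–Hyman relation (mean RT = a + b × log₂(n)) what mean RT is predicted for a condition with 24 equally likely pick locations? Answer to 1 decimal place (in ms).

513.2 ms

Solve the two-equation system in a and b:
  b = (378 − 285) / (log₂ 7 − log₂ 3) = 93 / (2.8074 − 1.5850) = 76.080 ms/bit
  a = 285 − 76.080 × 1.5850 = 164.416 ms
Then RT(24) = 164.416 + 76.080 × log₂ 24 = 164.416 + 76.080 × 4.5850 ≈ 513.241 ms.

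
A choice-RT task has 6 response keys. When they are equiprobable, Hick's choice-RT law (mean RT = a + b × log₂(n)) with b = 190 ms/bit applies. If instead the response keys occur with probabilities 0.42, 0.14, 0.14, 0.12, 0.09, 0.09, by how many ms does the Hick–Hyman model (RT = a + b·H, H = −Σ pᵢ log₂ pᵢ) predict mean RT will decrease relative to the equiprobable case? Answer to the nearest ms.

52 ms

The RT saving is b·ΔH. Equiprobable H₀ = log₂(6) = 2.5850 bits; with the given probabilities H = 2.3122 bits.
b·(H₀ − H) = 190 × (2.5850 − 2.3122) = 51.82 ms.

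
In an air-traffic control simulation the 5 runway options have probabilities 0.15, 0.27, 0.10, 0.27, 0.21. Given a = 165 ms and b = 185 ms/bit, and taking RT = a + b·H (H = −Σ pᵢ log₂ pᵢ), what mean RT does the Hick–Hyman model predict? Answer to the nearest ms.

H = 0.15·log₂(1/0.15) + 0.27·log₂(1/0.27) + 0.10·log₂(1/0.10) + 0.27·log₂(1/0.27) + 0.21·log₂(1/0.21) = 2.2356 bits.
RT = 165 + 185 × 2.2356 = 578.59 ms.

579 ms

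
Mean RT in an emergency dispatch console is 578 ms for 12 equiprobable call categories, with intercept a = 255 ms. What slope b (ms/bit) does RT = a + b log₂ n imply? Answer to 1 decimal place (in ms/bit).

90.1 ms/bit

12 alternatives carry log₂ 12 = 3.5850 bits; the choice cost is 578 − 255 = 323 ms, so b = 323/3.5850 = 90.099 ms/bit.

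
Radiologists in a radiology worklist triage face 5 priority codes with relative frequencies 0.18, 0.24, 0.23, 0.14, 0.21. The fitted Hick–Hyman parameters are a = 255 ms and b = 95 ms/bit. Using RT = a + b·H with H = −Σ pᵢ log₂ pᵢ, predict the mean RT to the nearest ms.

Entropy contributions −pᵢ log₂ pᵢ: 0.4453, 0.4941, 0.4877, 0.3971, 0.4728; sum H = 2.2970 bits.
RT = a + bH = 255 + 95·2.2970 = 473.22 ms.

473 ms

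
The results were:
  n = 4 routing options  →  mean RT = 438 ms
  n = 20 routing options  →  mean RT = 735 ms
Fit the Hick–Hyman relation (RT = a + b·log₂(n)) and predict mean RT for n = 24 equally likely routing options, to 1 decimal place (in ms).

768.6 ms

Fit slope and intercept:
  b = (735 − 438) / (log₂ 20 − log₂ 4) = 297 / (4.3219 − 2) = 127.911 ms/bit
  a = 438 − 127.911 × 2 = 182.178 ms
Then RT(24) = 182.178 + 127.911 × log₂ 24 = 182.178 + 127.911 × 4.5850 ≈ 768.645 ms.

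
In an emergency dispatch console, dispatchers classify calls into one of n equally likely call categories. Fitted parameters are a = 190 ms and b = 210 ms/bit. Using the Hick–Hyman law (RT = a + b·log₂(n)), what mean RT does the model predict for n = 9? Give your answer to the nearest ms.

log₂(9) = 3.1699 bits, so RT = 190 + 210 × 3.1699 ≈ 855.684 ms.

856 ms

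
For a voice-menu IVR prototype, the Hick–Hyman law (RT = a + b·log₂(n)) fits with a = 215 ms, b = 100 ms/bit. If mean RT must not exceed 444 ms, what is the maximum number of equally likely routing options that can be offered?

4

Information budget: (444 − 215)/100 = 2.2900 bits, so n ≤ 2^2.2900 = 4.891 → at most 4.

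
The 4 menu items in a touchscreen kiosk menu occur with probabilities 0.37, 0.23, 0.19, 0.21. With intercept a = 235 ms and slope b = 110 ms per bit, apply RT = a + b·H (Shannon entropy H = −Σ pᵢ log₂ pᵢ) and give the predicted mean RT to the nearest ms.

449 ms

Entropy contributions −pᵢ log₂ pᵢ: 0.5307, 0.4877, 0.4552, 0.4728; sum H = 1.9464 bits.
RT = a + bH = 235 + 110·1.9464 = 449.11 ms.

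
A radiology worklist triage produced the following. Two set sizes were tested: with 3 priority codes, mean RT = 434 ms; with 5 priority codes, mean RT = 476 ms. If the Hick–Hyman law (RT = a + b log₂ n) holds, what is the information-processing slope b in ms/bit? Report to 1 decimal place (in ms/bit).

Slope: b = (476 − 434) / (log₂ 5 − log₂ 3) = 42/0.7370 = 56.990 ms/bit.

57.0 ms/bit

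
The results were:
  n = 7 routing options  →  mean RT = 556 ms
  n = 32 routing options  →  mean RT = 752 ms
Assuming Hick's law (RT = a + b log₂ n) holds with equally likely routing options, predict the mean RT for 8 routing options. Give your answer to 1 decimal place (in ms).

573.2 ms

With log₂ n on the abscissa the relation is linear; from the two conditions:
  b = (752 − 556) / (log₂ 32 − log₂ 7) = 196 / (5 − 2.8074) = 89.390 ms/bit
  a = 556 − 89.390 × 2.8074 = 305.051 ms
Then RT(8) = 305.051 + 89.390 × log₂ 8 = 305.051 + 89.390 × 3 ≈ 573.220 ms.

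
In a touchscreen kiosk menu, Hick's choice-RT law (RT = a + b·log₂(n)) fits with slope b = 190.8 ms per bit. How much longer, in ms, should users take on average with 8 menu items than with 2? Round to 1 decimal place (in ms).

The intercept a cancels: ΔRT = b·(log₂ n₂ − log₂ n₁) = b·log₂(n₂/n₁).
log₂(8) − log₂(2) = log₂(8/2) = log₂(4) = 2.
ΔRT = 190.8 × 2.0000 = 381.600 ms.

381.6 ms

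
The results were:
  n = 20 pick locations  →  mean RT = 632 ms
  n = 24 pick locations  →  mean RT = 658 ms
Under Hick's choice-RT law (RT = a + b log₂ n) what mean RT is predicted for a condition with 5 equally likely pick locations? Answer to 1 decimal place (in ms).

434.3 ms

RT is linear in log₂ n, so two points fix the line:
  b = (658 − 632) / (log₂ 24 − log₂ 20) = 26 / (4.5850 − 4.3219) = 98.846 ms/bit
  a = 632 − 98.846 × 4.3219 = 204.793 ms
Then RT(5) = 204.793 + 98.846 × log₂ 5 = 204.793 + 98.846 × 2.3219 ≈ 434.307 ms.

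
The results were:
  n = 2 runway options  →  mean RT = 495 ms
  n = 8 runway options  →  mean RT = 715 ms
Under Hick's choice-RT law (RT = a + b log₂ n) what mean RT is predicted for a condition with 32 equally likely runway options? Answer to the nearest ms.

Fit slope and intercept:
  b = (715 − 495) / (log₂ 8 − log₂ 2) = 220 / (3 − 1) = 110 ms/bit
  a = 495 − 110 × 1 = 385 ms
Then RT(32) = 385 + 110 × log₂ 32 = 385 + 110 × 5 ≈ 935.000 ms.

935 ms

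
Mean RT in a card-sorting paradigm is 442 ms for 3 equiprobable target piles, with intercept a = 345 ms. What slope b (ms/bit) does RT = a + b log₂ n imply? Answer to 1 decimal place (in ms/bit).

log₂(3) = 1.5850 bits.
b = (RT − a)/log₂ n = (442 − 345) / 1.5850 = 61.200 ms/bit.

61.2 ms/bit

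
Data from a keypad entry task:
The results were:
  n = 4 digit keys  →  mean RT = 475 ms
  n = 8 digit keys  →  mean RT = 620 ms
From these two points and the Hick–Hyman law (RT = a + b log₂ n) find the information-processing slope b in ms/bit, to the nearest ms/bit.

Slope: b = (620 − 475) / (log₂ 8 − log₂ 4) = 145/1.0000 = 145 ms/bit.

145 ms/bit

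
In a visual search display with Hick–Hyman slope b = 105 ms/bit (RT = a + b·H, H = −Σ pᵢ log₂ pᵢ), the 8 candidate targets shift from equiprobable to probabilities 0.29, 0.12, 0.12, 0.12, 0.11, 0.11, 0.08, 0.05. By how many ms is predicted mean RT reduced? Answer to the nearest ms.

The RT saving is b·ΔH. Equiprobable H₀ = log₂(8) = 3.0000 bits; with the given probabilities H = 2.8273 bits.
b·(H₀ − H) = 105 × (3.0000 − 2.8273) = 18.14 ms.

18 ms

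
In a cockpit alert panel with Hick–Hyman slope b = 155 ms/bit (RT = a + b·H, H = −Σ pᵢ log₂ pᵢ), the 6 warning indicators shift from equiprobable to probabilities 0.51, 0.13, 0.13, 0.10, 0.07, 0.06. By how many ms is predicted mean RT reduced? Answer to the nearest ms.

74 ms

Equiprobable entropy H₀ = log₂ 6 = 2.5850 bits.
Skewed entropy H = −Σ pᵢ log₂ pᵢ = 2.1050 bits.
ΔRT = b·(H₀ − H) = 155 × 0.4800 = 74.39 ms.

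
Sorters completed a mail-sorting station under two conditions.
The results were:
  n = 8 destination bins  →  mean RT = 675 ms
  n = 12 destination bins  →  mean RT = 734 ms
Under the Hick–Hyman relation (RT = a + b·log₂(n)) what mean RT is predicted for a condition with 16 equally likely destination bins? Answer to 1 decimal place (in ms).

With log₂ n on the abscissa the relation is linear; from the two conditions:
  b = (734 − 675) / (log₂ 12 − log₂ 8) = 59 / (3.5850 − 3) = 100.861 ms/bit
  a = 675 − 100.861 × 3 = 372.417 ms
Then RT(16) = 372.417 + 100.861 × log₂ 16 = 372.417 + 100.861 × 4 ≈ 775.861 ms.

775.9 ms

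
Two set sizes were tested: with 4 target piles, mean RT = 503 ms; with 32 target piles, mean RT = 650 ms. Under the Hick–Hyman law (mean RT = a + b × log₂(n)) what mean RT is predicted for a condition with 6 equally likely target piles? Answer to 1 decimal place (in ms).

531.7 ms

Solve the two-equation system in a and b:
  b = (650 − 503) / (log₂ 32 − log₂ 4) = 147 / (5 − 2) = 49.000 ms/bit
  a = 503 − 49.000 × 2 = 405.000 ms
Then RT(6) = 405.000 + 49.000 × log₂ 6 = 405.000 + 49.000 × 2.5850 ≈ 531.663 ms.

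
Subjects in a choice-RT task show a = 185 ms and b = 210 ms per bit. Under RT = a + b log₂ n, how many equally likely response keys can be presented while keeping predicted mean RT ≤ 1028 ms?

Information budget: (1028 − 185)/210 = 4.0143 bits, so n ≤ 2^4.0143 = 16.159 → at most 16.

16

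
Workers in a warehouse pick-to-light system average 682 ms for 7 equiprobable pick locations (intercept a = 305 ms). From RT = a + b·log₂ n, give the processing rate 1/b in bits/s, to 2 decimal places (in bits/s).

Choice component = 682 − 305 = 377 ms over log₂(7) = 2.8074 bits.
b = 377 / 2.8074 = 134.290 ms/bit, so 1/b = 7.447 bits/s.

7.45 bits/s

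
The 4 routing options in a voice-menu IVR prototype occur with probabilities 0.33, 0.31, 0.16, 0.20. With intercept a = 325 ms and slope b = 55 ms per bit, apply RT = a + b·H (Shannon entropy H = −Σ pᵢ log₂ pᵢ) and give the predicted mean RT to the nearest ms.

432 ms

H = 0.33·log₂(1/0.33) + 0.31·log₂(1/0.31) + 0.16·log₂(1/0.16) + 0.20·log₂(1/0.20) = 1.9390 bits.
RT = 325 + 55 × 1.9390 = 431.65 ms.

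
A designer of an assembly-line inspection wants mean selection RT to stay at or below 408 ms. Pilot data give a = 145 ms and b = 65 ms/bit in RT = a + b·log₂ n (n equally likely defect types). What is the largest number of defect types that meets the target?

Set 145 + 65·log₂ n ≤ 408 → log₂ n ≤ (408 − 145)/65 = 4.0462.
So n ≤ 2^4.0462 = 16.520; the largest integer n is 16.

16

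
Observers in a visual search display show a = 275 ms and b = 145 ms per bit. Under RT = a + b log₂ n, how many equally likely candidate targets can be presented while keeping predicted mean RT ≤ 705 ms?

Information budget: (705 − 275)/145 = 2.9655 bits, so n ≤ 2^2.9655 = 7.811 → at most 7.

7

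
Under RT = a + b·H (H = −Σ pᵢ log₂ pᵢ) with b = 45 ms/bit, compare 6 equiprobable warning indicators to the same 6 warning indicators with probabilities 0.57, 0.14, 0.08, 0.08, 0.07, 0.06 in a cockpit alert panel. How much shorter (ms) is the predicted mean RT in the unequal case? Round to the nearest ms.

Equiprobable entropy H₀ = log₂ 6 = 2.5850 bits.
Skewed entropy H = −Σ pᵢ log₂ pᵢ = 1.9545 bits.
ΔRT = b·(H₀ − H) = 45 × 0.6305 = 28.37 ms.

28 ms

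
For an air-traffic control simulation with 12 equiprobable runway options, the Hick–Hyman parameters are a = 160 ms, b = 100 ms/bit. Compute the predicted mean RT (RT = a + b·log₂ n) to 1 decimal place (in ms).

518.5 ms

log₂(12) = 3.5850 bits, so RT = 160 + 100 × 3.5850 ≈ 518.496 ms.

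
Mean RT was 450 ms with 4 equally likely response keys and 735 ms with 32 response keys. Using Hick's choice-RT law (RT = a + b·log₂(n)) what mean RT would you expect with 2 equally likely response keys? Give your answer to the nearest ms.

RT is linear in log₂ n, so two points fix the line:
  b = (735 − 450) / (log₂ 32 − log₂ 4) = 285 / (5 − 2) = 95 ms/bit
  a = 450 − 95 × 2 = 260 ms
Then RT(2) = 260 + 95 × log₂ 2 = 260 + 95 × 1 ≈ 355.000 ms.

355 ms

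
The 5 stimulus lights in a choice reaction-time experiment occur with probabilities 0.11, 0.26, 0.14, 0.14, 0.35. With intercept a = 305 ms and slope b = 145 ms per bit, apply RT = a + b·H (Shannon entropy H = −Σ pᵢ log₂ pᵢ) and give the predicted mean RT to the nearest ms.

621 ms

Entropy contributions −pᵢ log₂ pᵢ: 0.3503, 0.5053, 0.3971, 0.3971, 0.5301; sum H = 2.1799 bits.
RT = a + bH = 305 + 145·2.1799 = 621.08 ms.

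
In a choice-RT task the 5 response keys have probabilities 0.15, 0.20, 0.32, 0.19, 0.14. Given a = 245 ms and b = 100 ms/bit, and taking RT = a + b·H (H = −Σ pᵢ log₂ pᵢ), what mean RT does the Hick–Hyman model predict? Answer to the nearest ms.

470 ms

H = 0.15·log₂(1/0.15) + 0.20·log₂(1/0.20) + 0.32·log₂(1/0.32) + 0.19·log₂(1/0.19) + 0.14·log₂(1/0.14) = 2.2533 bits.
RT = 245 + 100 × 2.2533 = 470.33 ms.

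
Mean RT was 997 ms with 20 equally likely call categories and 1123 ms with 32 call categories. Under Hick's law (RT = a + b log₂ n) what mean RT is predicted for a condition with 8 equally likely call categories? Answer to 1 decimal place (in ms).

RT is linear in log₂ n, so two points fix the line:
  b = (1123 − 997) / (log₂ 32 − log₂ 20) = 126 / (5 − 4.3219) = 185.821 ms/bit
  a = 997 − 185.821 × 4.3219 = 193.895 ms
Then RT(8) = 193.895 + 185.821 × log₂ 8 = 193.895 + 185.821 × 3 ≈ 751.358 ms.

751.4 ms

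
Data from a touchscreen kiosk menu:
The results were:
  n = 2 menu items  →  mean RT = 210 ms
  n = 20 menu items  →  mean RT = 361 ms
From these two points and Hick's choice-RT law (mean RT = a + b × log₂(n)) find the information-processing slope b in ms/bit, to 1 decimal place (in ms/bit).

45.5 ms/bit

Slope: b = (361 − 210) / (log₂ 20 − log₂ 2) = 151/3.3219 = 45.456 ms/bit.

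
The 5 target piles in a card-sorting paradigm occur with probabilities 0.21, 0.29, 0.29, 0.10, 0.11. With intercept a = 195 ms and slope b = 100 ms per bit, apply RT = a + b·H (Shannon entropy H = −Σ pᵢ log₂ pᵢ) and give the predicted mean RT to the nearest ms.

Entropy contributions −pᵢ log₂ pᵢ: 0.4728, 0.5179, 0.5179, 0.3322, 0.3503; sum H = 2.1911 bits.
RT = a + bH = 195 + 100·2.1911 = 414.11 ms.

414 ms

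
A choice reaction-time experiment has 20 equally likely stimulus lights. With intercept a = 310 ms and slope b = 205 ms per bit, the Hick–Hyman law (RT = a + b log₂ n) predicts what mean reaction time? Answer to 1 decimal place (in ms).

log₂(20) = 4.3219 bits, so RT = 310 + 205 × 4.3219 ≈ 1195.995 ms.

1196.0 ms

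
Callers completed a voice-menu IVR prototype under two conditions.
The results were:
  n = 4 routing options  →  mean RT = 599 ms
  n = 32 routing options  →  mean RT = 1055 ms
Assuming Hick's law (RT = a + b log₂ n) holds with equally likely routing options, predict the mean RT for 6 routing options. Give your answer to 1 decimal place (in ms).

687.9 ms

RT is linear in log₂ n, so two points fix the line:
  b = (1055 − 599) / (log₂ 32 − log₂ 4) = 456 / (5 − 2) = 152.000 ms/bit
  a = 599 − 152.000 × 2 = 295.000 ms
Then RT(6) = 295.000 + 152.000 × log₂ 6 = 295.000 + 152.000 × 2.5850 ≈ 687.914 ms.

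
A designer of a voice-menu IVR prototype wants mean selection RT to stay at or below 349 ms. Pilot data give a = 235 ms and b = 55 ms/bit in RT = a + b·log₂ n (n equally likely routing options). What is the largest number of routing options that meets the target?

4

55·log₂ n ≤ 349 − 235 = 114, giving log₂ n ≤ 2.0727 and n ≤ 4.207. The largest whole number is 4.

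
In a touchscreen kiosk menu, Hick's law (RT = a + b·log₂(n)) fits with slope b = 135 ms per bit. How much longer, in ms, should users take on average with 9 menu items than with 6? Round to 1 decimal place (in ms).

The intercept a cancels: ΔRT = b·(log₂ n₂ − log₂ n₁) = b·log₂(n₂/n₁).
log₂(9) − log₂(6) = 3.1699 − 2.5850 = 0.5850.
ΔRT = 135 × 0.5850 = 78.970 ms.

79.0 ms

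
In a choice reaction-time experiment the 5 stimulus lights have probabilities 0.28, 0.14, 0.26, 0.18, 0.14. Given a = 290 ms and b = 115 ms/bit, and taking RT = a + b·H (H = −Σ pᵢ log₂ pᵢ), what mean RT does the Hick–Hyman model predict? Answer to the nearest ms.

550 ms

Entropy contributions −pᵢ log₂ pᵢ: 0.5142, 0.3971, 0.5053, 0.4453, 0.3971; sum H = 2.2590 bits.
RT = a + bH = 290 + 115·2.2590 = 549.79 ms.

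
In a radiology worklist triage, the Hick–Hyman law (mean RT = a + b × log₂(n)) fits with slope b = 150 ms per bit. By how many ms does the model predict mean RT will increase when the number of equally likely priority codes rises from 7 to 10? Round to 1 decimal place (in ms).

77.2 ms

Only the slope matters, since a is common to both: ΔRT = b·log₂(n₂/n₁).
log₂(10) − log₂(7) = 3.3219 − 2.8074 = 0.5146.
ΔRT = 150 × 0.5146 = 77.186 ms.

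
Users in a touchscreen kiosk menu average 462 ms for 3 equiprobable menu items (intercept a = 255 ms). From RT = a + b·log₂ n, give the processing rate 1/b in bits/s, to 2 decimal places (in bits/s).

b = (462 − 255)/log₂ 3 = 207/1.5850 = 130.602 ms per bit = 0.13060 s/bit; the reciprocal is 7.657 bits/s.

7.66 bits/s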